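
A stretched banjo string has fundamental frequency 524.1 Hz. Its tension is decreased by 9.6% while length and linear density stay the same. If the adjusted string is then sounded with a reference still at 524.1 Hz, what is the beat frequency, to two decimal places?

25.79 Hz

For a string, f ∝ √T, so the new frequency is 524.1·√0.904 = 498.3086 Hz.
f_beat = |498.3086 − 524.1| = 25.79 Hz.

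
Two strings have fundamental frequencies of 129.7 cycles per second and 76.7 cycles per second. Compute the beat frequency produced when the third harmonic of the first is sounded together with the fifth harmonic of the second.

Third harmonic of the first: 3·129.7 = 389.1 Hz.
Fifth harmonic of the second: 5·76.7 = 383.5 Hz.
f_beat = |389.1 − 383.5| = 5.6 Hz.

5.6 Hz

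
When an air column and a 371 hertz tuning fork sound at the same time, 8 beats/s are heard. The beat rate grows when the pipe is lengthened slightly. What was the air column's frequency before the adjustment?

|f − 371| = 8, so the air column was at either 363 Hz or 379 Hz.
A longer pipe has a lower fundamental; the adjustment lowers the air column's frequency.
The beat rate rose, so the adjustment moved the air column further from 371 Hz — it was already below the reference.

363 Hz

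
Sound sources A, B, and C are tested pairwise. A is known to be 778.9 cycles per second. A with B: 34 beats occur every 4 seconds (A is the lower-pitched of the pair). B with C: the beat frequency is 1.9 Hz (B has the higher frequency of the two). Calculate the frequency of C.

A–B: Beat frequency = 34/4 = 8.5 Hz.
B is above A, so f_B = 778.9 + 8.5 = 787.4 Hz.
C is below B, so f_C = 787.4 − 1.9 = 785.5 Hz.

785.5 Hz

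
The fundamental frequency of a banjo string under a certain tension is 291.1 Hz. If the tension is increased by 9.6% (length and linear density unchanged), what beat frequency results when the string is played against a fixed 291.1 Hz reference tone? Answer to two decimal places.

13.65 Hz

For a string, f ∝ √T, so the new frequency is 291.1·√1.096 = 304.7526 Hz.
f_beat = |304.7526 − 291.1| = 13.65 Hz.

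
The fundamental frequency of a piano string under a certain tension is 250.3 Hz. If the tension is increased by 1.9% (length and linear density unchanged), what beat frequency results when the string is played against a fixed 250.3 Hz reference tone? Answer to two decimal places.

For a string, f ∝ √T, so the new frequency is 250.3·√1.019 = 252.6667 Hz.
f_beat = |252.6667 − 250.3| = 2.37 Hz.

2.37 Hz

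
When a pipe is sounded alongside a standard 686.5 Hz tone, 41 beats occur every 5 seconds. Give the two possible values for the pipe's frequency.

678.3 Hz or 694.7 Hz

Beat frequency = 41/5 = 8.2 Hz.
|f − 686.5| = 8.2, so f = 686.5 ± 8.2.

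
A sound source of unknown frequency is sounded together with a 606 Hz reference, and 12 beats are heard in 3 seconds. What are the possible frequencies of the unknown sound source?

Beat frequency = 12/3 = 4 Hz.
|f − 606| = 4, so f = 606 ± 4.

602 Hz or 610 Hz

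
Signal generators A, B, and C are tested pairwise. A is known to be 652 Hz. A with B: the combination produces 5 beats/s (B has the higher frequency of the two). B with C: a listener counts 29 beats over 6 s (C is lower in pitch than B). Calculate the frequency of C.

B is above A, so f_B = 652 + 5 = 657 Hz.
B–C: Beat frequency = 29/6 = 4.8333 Hz.
C is below B, so f_C = 657 − 4.8333 = 652.1667 Hz.

652.1667 Hz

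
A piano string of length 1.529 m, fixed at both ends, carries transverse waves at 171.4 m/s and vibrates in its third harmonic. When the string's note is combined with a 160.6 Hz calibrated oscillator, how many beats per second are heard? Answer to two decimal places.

7.55 Hz

For a string fixed at both ends, f_n = n·v/(2L) = 3·171.4/(2·1.529) = 168.1491 Hz.
f_beat = |168.1491 − 160.6| = 7.55 Hz.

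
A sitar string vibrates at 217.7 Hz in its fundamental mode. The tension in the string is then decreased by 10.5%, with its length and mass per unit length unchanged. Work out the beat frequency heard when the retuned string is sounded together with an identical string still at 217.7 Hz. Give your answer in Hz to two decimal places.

For a string, f ∝ √T, so the new frequency is 217.7·√0.895 = 205.9539 Hz.
f_beat = |205.9539 − 217.7| = 11.75 Hz.

11.75 Hz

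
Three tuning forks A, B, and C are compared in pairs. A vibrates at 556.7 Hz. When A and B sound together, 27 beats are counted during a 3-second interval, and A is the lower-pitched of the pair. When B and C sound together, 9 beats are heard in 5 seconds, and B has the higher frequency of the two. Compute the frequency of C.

563.9 Hz

A–B: Beat frequency = 27/3 = 9 Hz.
B is above A, so f_B = 556.7 + 9 = 565.7 Hz.
B–C: Beat frequency = 9/5 = 1.8 Hz.
C is below B, so f_C = 565.7 − 1.8 = 563.9 Hz.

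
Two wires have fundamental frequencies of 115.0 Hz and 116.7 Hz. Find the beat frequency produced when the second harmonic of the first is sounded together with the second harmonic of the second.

Second harmonic of the first: 2·115.0 = 230.0 Hz.
Second harmonic of the second: 2·116.7 = 233.4 Hz.
f_beat = |230.0 − 233.4| = 3.4 Hz.

3.4 Hz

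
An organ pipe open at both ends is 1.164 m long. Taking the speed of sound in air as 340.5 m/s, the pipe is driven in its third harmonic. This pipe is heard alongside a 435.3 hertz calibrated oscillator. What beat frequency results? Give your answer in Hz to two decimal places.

Open pipe: f_n = n·v/(2L) = 3·340.5/(2·1.164) = 438.7887 Hz.
f_beat = |438.7887 − 435.3| = 3.49 Hz.

3.49 Hz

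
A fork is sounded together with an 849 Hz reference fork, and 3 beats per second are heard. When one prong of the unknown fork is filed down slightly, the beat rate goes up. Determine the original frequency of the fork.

852 Hz

|f − 849| = 3, so the fork was at either 846 Hz or 852 Hz.
Filing a prong removes mass and raises the fork's frequency; the adjustment raises the fork's frequency.
The beat rate rose, so the adjustment moved the fork further from 849 Hz — it was already above the reference.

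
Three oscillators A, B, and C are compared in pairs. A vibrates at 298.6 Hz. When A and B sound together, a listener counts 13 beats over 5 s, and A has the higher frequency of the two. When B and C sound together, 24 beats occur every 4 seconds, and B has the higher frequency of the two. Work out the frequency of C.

290 Hz

A–B: Beat frequency = 13/5 = 2.6 Hz.
B is below A, so f_B = 298.6 − 2.6 = 296 Hz.
B–C: Beat frequency = 24/4 = 6 Hz.
C is below B, so f_C = 296 − 6 = 290 Hz.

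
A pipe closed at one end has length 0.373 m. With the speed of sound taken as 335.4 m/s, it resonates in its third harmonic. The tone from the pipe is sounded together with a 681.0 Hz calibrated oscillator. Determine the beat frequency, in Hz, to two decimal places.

Closed pipe (odd harmonics): f_n = n·v/(4L) = 3·335.4/(4·0.373) = 674.3968 Hz.
f_beat = |674.3968 − 681.0| = 6.60 Hz.

6.60 Hz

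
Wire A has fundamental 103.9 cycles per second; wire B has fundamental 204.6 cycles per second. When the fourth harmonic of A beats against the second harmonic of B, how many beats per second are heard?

Fourth harmonic of the first: 4·103.9 = 415.6 Hz.
Second harmonic of the second: 2·204.6 = 409.2 Hz.
f_beat = |415.6 − 409.2| = 6.4 Hz.

6.4 Hz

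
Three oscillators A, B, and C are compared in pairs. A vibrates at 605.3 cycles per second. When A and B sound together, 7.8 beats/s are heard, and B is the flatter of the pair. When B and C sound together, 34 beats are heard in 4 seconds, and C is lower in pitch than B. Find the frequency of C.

589 Hz

B is below A, so f_B = 605.3 − 7.8 = 597.5 Hz.
B–C: Beat frequency = 34/4 = 8.5 Hz.
C is below B, so f_C = 597.5 − 8.5 = 589 Hz.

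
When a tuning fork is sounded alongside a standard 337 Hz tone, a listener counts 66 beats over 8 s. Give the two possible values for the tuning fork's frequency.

Beat frequency = 66/8 = 8.25 Hz.
|f − 337| = 8.25, so f = 337 ± 8.25.

328.75 Hz or 345.25 Hz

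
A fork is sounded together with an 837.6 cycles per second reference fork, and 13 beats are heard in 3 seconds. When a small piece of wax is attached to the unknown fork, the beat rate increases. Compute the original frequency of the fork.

833.2667 Hz

Beat frequency = 13/3 = 4.3333 Hz.
|f − 837.6| = 4.3333, so the fork was at either 833.2667 Hz or 841.9333 Hz.
Loading a fork with wax lowers its frequency; the adjustment lowers the fork's frequency.
The beat rate rose, so the adjustment moved the fork further from 837.6 Hz — it was already below the reference.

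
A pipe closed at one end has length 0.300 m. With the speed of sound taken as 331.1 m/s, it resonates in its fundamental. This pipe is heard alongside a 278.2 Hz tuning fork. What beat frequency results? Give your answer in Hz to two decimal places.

2.28 Hz

Closed pipe (odd harmonics): f_n = n·v/(4L) = 1·331.1/(4·0.300) = 275.9167 Hz.
f_beat = |275.9167 − 278.2| = 2.28 Hz.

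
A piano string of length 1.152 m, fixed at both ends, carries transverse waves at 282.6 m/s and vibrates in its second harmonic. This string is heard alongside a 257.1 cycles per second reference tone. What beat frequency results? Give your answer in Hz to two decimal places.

For a string fixed at both ends, f_n = n·v/(2L) = 2·282.6/(2·1.152) = 245.3125 Hz.
f_beat = |245.3125 − 257.1| = 11.79 Hz.

11.79 Hz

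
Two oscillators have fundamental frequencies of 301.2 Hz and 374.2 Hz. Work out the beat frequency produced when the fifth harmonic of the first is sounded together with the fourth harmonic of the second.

9.2 Hz

Fifth harmonic of the first: 5·301.2 = 1506.0 Hz.
Fourth harmonic of the second: 4·374.2 = 1496.8 Hz.
f_beat = |1506.0 − 1496.8| = 9.2 Hz.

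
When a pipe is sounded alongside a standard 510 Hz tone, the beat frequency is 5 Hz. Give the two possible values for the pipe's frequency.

|f − 510| = 5, so f = 510 ± 5.

505 Hz or 515 Hz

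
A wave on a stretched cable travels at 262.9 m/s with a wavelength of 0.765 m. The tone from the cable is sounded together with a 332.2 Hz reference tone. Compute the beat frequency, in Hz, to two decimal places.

11.46 Hz

Source frequency f = v/λ = 262.9/0.765 = 343.6601 Hz.
f_beat = |343.6601 − 332.2| = 11.46 Hz.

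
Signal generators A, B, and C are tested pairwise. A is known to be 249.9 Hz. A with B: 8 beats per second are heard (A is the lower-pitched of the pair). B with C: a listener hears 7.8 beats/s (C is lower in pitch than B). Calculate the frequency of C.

B is above A, so f_B = 249.9 + 8 = 257.9 Hz.
C is below B, so f_C = 257.9 − 7.8 = 250.1 Hz.

250.1 Hz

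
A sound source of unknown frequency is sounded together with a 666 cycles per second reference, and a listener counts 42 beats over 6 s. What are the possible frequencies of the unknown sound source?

Beat frequency = 42/6 = 7 Hz.
|f − 666| = 7, so f = 666 ± 7.

659 Hz or 673 Hz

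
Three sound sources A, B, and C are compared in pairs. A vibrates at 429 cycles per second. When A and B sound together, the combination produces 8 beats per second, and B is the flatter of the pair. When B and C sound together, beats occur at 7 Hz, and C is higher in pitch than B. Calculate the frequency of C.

428 Hz

B is below A, so f_B = 429 − 8 = 421 Hz.
C is above B, so f_C = 421 + 7 = 428 Hz.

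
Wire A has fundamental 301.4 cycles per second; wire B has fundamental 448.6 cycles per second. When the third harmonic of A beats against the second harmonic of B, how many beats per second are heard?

Third harmonic of the first: 3·301.4 = 904.2 Hz.
Second harmonic of the second: 2·448.6 = 897.2 Hz.
f_beat = |904.2 − 897.2| = 7.0 Hz.

7.0 Hz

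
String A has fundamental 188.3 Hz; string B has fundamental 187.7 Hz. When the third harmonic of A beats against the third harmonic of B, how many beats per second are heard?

Third harmonic of the first: 3·188.3 = 564.9 Hz.
Third harmonic of the second: 3·187.7 = 563.1 Hz.
f_beat = |564.9 − 563.1| = 1.8 Hz.

1.8 Hz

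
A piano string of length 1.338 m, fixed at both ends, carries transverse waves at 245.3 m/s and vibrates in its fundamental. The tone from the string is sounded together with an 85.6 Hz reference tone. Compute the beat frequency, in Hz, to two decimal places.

6.07 Hz

For a string fixed at both ends, f_n = n·v/(2L) = 1·245.3/(2·1.338) = 91.6667 Hz.
f_beat = |91.6667 − 85.6| = 6.07 Hz.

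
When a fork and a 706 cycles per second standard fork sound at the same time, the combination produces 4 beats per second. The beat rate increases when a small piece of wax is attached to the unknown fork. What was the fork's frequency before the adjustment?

|f − 706| = 4, so the fork was at either 702 Hz or 710 Hz.
Loading a fork with wax lowers its frequency; the adjustment lowers the fork's frequency.
The beat rate rose, so the adjustment moved the fork further from 706 Hz — it was already below the reference.

702 Hz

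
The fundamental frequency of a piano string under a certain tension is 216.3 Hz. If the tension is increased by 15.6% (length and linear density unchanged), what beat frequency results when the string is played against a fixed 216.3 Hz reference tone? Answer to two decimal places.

16.26 Hz

For a string, f ∝ √T, so the new frequency is 216.3·√1.156 = 232.5602 Hz.
f_beat = |232.5602 − 216.3| = 16.26 Hz.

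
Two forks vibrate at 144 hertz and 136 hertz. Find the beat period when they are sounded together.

f_beat = |144 − 136| = 8 Hz.
Beat period T = 1 / f_beat = 1 / 8 s.

0.125 s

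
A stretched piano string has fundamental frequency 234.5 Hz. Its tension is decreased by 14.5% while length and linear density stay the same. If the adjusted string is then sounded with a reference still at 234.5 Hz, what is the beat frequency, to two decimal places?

17.67 Hz

For a string, f ∝ √T, so the new frequency is 234.5·√0.855 = 216.8333 Hz.
f_beat = |216.8333 − 234.5| = 17.67 Hz.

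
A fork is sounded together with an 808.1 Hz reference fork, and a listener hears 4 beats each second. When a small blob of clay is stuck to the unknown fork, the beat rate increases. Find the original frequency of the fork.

804.1 Hz

|f − 808.1| = 4, so the fork was at either 804.1 Hz or 812.1 Hz.
Adding mass to a fork lowers its frequency; the adjustment lowers the fork's frequency.
The beat rate rose, so the adjustment moved the fork further from 808.1 Hz — it was already below the reference.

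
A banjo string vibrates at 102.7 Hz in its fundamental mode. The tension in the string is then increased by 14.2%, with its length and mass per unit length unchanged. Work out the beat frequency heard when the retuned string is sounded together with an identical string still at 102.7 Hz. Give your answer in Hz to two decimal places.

For a string, f ∝ √T, so the new frequency is 102.7·√1.142 = 109.7497 Hz.
f_beat = |109.7497 − 102.7| = 7.05 Hz.

7.05 Hz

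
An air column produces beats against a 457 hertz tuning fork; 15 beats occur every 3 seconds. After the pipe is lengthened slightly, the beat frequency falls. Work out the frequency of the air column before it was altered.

462 Hz

Beat frequency = 15/3 = 5 Hz.
|f − 457| = 5, so the air column was at either 452 Hz or 462 Hz.
A longer pipe has a lower fundamental; the adjustment lowers the air column's frequency.
The beat rate fell, so the adjustment moved the air column toward 457 Hz — it must have started above the reference.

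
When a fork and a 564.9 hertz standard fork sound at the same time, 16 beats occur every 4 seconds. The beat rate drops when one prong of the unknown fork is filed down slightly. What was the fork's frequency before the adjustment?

560.9 Hz

Beat frequency = 16/4 = 4 Hz.
|f − 564.9| = 4, so the fork was at either 560.9 Hz or 568.9 Hz.
Filing a prong removes mass and raises the fork's frequency; the adjustment raises the fork's frequency.
The beat rate fell, so the adjustment moved the fork toward 564.9 Hz — it must have started below the reference.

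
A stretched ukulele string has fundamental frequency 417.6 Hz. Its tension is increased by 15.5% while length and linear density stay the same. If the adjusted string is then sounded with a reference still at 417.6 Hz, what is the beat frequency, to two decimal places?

31.20 Hz

For a string, f ∝ √T, so the new frequency is 417.6·√1.155 = 448.7986 Hz.
f_beat = |448.7986 − 417.6| = 31.20 Hz.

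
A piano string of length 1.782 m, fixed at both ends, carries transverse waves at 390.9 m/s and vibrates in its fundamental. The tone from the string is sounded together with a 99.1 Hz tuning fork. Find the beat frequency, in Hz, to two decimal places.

For a string fixed at both ends, f_n = n·v/(2L) = 1·390.9/(2·1.782) = 109.6801 Hz.
f_beat = |109.6801 − 99.1| = 10.58 Hz.

10.58 Hz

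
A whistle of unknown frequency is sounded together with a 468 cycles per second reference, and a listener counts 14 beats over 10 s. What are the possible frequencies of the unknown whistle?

Beat frequency = 14/10 = 1.4 Hz.
|f − 468| = 1.4, so f = 468 ± 1.4.

466.6 Hz or 469.4 Hz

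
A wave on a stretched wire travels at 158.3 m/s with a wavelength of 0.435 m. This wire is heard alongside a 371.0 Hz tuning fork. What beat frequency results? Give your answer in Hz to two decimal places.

Source frequency f = v/λ = 158.3/0.435 = 363.9080 Hz.
f_beat = |363.9080 − 371.0| = 7.09 Hz.

7.09 Hz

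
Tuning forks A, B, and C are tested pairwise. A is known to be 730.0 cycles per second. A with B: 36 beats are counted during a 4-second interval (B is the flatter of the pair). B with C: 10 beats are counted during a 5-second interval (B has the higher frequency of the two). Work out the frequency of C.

719 Hz

A–B: Beat frequency = 36/4 = 9 Hz.
B is below A, so f_B = 730.0 − 9 = 721 Hz.
B–C: Beat frequency = 10/5 = 2 Hz.
C is below B, so f_C = 721 − 2 = 719 Hz.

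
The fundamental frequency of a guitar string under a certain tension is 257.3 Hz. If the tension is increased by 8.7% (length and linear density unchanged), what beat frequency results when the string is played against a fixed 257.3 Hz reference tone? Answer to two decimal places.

For a string, f ∝ √T, so the new frequency is 257.3·√1.087 = 268.2592 Hz.
f_beat = |268.2592 − 257.3| = 10.96 Hz.

10.96 Hz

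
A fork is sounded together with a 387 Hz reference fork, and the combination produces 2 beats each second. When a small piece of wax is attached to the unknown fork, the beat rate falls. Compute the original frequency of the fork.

|f − 387| = 2, so the fork was at either 385 Hz or 389 Hz.
Loading a fork with wax lowers its frequency; the adjustment lowers the fork's frequency.
The beat rate fell, so the adjustment moved the fork toward 387 Hz — it must have started above the reference.

389 Hz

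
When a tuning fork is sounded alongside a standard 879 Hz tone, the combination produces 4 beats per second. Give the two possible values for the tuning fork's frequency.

|f − 879| = 4, so f = 879 ± 4.

875 Hz or 883 Hz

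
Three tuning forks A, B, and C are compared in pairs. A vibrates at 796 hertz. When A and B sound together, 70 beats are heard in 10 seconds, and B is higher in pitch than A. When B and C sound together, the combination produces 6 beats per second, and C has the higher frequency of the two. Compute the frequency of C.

809 Hz

A–B: Beat frequency = 70/10 = 7 Hz.
B is above A, so f_B = 796 + 7 = 803 Hz.
C is above B, so f_C = 803 + 6 = 809 Hz.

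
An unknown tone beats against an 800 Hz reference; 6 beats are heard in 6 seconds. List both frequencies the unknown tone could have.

799 Hz or 801 Hz

Beat frequency = 6/6 = 1 Hz.
|f − 800| = 1, so f = 800 ± 1.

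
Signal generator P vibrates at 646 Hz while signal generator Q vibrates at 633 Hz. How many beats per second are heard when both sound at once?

13 Hz

The beat frequency equals the magnitude of the frequency difference.
|646 − 633| = 13 Hz.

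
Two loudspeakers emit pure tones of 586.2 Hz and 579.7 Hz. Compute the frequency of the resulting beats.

6.5 Hz

Beats arise from superposition of two nearby frequencies; the beat rate is |f₁ − f₂|.
|586.2 − 579.7| = 6.5 Hz.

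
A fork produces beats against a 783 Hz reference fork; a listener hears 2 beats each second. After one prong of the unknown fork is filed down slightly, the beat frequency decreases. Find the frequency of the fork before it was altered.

|f − 783| = 2, so the fork was at either 781 Hz or 785 Hz.
Filing a prong removes mass and raises the fork's frequency; the adjustment raises the fork's frequency.
The beat rate fell, so the adjustment moved the fork toward 783 Hz — it must have started below the reference.

781 Hz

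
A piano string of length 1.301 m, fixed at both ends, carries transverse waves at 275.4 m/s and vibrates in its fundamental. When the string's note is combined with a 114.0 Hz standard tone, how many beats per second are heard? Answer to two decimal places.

8.16 Hz

For a string fixed at both ends, f_n = n·v/(2L) = 1·275.4/(2·1.301) = 105.8417 Hz.
f_beat = |105.8417 − 114.0| = 8.16 Hz.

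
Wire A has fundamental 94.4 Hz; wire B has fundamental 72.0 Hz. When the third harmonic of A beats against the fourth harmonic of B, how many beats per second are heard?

Third harmonic of the first: 3·94.4 = 283.2 Hz.
Fourth harmonic of the second: 4·72.0 = 288.0 Hz.
f_beat = |283.2 − 288.0| = 4.8 Hz.

4.8 Hz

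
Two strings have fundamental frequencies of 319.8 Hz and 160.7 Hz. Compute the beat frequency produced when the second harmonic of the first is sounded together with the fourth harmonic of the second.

3.2 Hz

Second harmonic of the first: 2·319.8 = 639.6 Hz.
Fourth harmonic of the second: 4·160.7 = 642.8 Hz.
f_beat = |639.6 − 642.8| = 3.2 Hz.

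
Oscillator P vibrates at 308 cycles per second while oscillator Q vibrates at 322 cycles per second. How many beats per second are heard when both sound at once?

f_beat = |f₁ − f₂|.
|308 − 322| = 14 Hz.

14 Hz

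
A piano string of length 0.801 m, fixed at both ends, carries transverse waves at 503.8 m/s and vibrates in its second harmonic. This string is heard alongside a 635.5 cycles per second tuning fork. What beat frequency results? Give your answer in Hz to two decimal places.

For a string fixed at both ends, f_n = n·v/(2L) = 2·503.8/(2·0.801) = 628.9638 Hz.
f_beat = |628.9638 − 635.5| = 6.54 Hz.

6.54 Hz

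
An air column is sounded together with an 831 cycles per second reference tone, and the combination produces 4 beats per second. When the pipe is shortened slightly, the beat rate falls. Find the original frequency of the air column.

|f − 831| = 4, so the air column was at either 827 Hz or 835 Hz.
A shorter pipe has a higher fundamental; the adjustment raises the air column's frequency.
The beat rate fell, so the adjustment moved the air column toward 831 Hz — it must have started below the reference.

827 Hz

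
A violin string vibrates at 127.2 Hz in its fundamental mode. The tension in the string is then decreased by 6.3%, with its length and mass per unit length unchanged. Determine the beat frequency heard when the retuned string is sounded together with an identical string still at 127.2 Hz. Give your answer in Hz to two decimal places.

4.07 Hz

For a string, f ∝ √T, so the new frequency is 127.2·√0.937 = 123.1280 Hz.
f_beat = |123.1280 − 127.2| = 4.07 Hz.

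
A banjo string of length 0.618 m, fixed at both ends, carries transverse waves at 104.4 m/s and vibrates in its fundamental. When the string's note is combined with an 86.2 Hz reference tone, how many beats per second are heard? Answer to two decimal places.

1.73 Hz

For a string fixed at both ends, f_n = n·v/(2L) = 1·104.4/(2·0.618) = 84.4660 Hz.
f_beat = |84.4660 − 86.2| = 1.73 Hz.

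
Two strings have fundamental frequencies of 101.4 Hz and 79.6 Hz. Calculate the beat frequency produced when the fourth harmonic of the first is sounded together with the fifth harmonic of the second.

Fourth harmonic of the first: 4·101.4 = 405.6 Hz.
Fifth harmonic of the second: 5·79.6 = 398.0 Hz.
f_beat = |405.6 − 398.0| = 7.6 Hz.

7.6 Hz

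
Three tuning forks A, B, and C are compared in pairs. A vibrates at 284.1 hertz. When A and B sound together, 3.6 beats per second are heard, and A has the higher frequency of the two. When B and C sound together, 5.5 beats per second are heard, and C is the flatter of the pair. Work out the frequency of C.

275 Hz

B is below A, so f_B = 284.1 − 3.6 = 280.5 Hz.
C is below B, so f_C = 280.5 − 5.5 = 275 Hz.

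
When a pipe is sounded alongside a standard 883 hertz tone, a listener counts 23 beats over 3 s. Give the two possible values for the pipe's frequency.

Beat frequency = 23/3 = 7.6667 Hz.
|f − 883| = 7.6667, so f = 883 ± 7.6667.

875.3333 Hz or 890.6667 Hz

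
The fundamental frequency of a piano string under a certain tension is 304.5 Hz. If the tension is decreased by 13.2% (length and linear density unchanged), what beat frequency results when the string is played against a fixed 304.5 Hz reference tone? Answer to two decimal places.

20.81 Hz

For a string, f ∝ √T, so the new frequency is 304.5·√0.868 = 283.6920 Hz.
f_beat = |283.6920 − 304.5| = 20.81 Hz.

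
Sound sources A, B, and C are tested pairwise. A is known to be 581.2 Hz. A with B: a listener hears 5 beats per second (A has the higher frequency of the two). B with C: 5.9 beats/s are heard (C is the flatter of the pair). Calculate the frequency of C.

B is below A, so f_B = 581.2 − 5 = 576.2 Hz.
C is below B, so f_C = 576.2 − 5.9 = 570.3 Hz.

570.3 Hz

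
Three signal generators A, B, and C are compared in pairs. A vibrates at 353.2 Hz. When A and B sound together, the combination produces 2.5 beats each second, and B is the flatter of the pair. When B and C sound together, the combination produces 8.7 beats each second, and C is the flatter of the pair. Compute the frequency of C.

342 Hz

B is below A, so f_B = 353.2 − 2.5 = 350.7 Hz.
C is below B, so f_C = 350.7 − 8.7 = 342 Hz.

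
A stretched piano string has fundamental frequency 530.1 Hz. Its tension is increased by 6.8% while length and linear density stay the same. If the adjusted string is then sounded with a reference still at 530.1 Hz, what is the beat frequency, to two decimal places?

For a string, f ∝ √T, so the new frequency is 530.1·√1.068 = 547.8270 Hz.
f_beat = |547.8270 − 530.1| = 17.73 Hz.

17.73 Hz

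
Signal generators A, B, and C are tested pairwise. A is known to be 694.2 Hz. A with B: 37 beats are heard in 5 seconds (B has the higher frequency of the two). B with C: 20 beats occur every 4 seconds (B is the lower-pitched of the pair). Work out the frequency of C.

A–B: Beat frequency = 37/5 = 7.4 Hz.
B is above A, so f_B = 694.2 + 7.4 = 701.6 Hz.
B–C: Beat frequency = 20/4 = 5 Hz.
C is above B, so f_C = 701.6 + 5 = 706.6 Hz.

706.6 Hz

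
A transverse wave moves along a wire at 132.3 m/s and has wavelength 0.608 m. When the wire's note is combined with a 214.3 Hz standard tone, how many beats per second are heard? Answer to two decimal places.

3.30 Hz

Source frequency f = v/λ = 132.3/0.608 = 217.5987 Hz.
f_beat = |217.5987 − 214.3| = 3.30 Hz.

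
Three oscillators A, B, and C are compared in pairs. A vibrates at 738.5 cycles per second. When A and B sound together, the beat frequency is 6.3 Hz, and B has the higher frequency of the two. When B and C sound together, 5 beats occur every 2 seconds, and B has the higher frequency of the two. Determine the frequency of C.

B is above A, so f_B = 738.5 + 6.3 = 744.8 Hz.
B–C: Beat frequency = 5/2 = 2.5 Hz.
C is below B, so f_C = 744.8 − 2.5 = 742.3 Hz.

742.3 Hz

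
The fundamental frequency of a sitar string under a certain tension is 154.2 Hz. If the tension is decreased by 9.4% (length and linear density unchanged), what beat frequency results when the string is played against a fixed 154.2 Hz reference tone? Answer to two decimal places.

7.43 Hz

For a string, f ∝ √T, so the new frequency is 154.2·√0.906 = 146.7738 Hz.
f_beat = |146.7738 − 154.2| = 7.43 Hz.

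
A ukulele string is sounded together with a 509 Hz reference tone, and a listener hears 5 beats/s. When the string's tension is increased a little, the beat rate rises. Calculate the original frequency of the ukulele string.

514 Hz

|f − 509| = 5, so the ukulele string was at either 504 Hz or 514 Hz.
Higher tension means higher frequency; the adjustment raises the ukulele string's frequency.
The beat rate rose, so the adjustment moved the ukulele string further from 509 Hz — it was already above the reference.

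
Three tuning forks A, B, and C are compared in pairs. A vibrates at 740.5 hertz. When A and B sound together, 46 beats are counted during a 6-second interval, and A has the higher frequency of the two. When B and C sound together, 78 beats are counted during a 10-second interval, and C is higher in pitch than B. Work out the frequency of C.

740.6333 Hz

A–B: Beat frequency = 46/6 = 7.6667 Hz.
B is below A, so f_B = 740.5 − 7.6667 = 732.8333 Hz.
B–C: Beat frequency = 78/10 = 7.8 Hz.
C is above B, so f_C = 732.8333 + 7.8 = 740.6333 Hz.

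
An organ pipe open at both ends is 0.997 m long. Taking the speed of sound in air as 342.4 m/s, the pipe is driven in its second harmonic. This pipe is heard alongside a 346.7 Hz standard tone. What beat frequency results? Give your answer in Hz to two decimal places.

3.27 Hz

Open pipe: f_n = n·v/(2L) = 2·342.4/(2·0.997) = 343.4303 Hz.
f_beat = |343.4303 − 346.7| = 3.27 Hz.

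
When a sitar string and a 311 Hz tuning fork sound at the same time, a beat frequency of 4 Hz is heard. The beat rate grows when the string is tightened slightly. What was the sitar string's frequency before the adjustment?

|f − 311| = 4, so the sitar string was at either 307 Hz or 315 Hz.
Increasing tension raises a string's frequency; the adjustment raises the sitar string's frequency.
The beat rate rose, so the adjustment moved the sitar string further from 311 Hz — it was already above the reference.

315 Hz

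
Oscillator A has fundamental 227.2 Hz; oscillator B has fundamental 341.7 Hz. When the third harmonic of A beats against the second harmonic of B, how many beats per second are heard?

1.8 Hz

Third harmonic of the first: 3·227.2 = 681.6 Hz.
Second harmonic of the second: 2·341.7 = 683.4 Hz.
f_beat = |681.6 − 683.4| = 1.8 Hz.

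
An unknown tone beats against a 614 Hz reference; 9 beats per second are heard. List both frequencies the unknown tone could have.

|f − 614| = 9, so f = 614 ± 9.

605 Hz or 623 Hz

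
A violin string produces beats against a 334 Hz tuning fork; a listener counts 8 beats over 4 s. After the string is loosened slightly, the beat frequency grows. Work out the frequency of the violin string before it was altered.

332 Hz

Beat frequency = 8/4 = 2 Hz.
|f − 334| = 2, so the violin string was at either 332 Hz or 336 Hz.
Reducing tension lowers a string's frequency; the adjustment lowers the violin string's frequency.
The beat rate rose, so the adjustment moved the violin string further from 334 Hz — it was already below the reference.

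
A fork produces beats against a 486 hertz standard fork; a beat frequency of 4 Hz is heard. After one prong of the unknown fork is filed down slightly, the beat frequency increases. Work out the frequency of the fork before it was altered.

|f − 486| = 4, so the fork was at either 482 Hz or 490 Hz.
Filing a prong removes mass and raises the fork's frequency; the adjustment raises the fork's frequency.
The beat rate rose, so the adjustment moved the fork further from 486 Hz — it was already above the reference.

490 Hz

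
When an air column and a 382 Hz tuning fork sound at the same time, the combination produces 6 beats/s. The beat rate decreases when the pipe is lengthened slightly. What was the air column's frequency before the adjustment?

|f − 382| = 6, so the air column was at either 376 Hz or 388 Hz.
A longer pipe has a lower fundamental; the adjustment lowers the air column's frequency.
The beat rate fell, so the adjustment moved the air column toward 382 Hz — it must have started above the reference.

388 Hz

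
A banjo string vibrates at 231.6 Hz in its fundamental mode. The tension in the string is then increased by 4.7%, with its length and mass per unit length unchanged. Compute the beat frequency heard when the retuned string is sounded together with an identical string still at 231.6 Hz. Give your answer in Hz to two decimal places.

For a string, f ∝ √T, so the new frequency is 231.6·√1.047 = 236.9801 Hz.
f_beat = |236.9801 − 231.6| = 5.38 Hz.

5.38 Hz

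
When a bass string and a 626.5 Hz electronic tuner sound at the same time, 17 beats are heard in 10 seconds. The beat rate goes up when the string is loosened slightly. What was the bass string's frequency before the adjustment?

624.8 Hz

Beat frequency = 17/10 = 1.7 Hz.
|f − 626.5| = 1.7, so the bass string was at either 624.8 Hz or 628.2 Hz.
Reducing tension lowers a string's frequency; the adjustment lowers the bass string's frequency.
The beat rate rose, so the adjustment moved the bass string further from 626.5 Hz — it was already below the reference.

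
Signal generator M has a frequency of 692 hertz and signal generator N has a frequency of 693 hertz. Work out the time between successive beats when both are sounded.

f_beat = |692 − 693| = 1 Hz.
Beat period T = 1 / f_beat = 1 / 1 s.

1.000 s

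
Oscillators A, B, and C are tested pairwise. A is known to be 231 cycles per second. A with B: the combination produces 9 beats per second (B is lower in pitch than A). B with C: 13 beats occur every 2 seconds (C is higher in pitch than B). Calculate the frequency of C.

B is below A, so f_B = 231 − 9 = 222 Hz.
B–C: Beat frequency = 13/2 = 6.5 Hz.
C is above B, so f_C = 222 + 6.5 = 228.5 Hz.

228.5 Hz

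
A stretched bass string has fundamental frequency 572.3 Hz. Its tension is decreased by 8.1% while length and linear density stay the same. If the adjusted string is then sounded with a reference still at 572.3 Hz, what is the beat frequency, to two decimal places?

23.67 Hz

For a string, f ∝ √T, so the new frequency is 572.3·√0.919 = 548.6325 Hz.
f_beat = |548.6325 − 572.3| = 23.67 Hz.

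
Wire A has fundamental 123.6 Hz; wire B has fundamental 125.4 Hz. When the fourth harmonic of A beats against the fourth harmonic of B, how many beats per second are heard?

Fourth harmonic of the first: 4·123.6 = 494.4 Hz.
Fourth harmonic of the second: 4·125.4 = 501.6 Hz.
f_beat = |494.4 − 501.6| = 7.2 Hz.

7.2 Hz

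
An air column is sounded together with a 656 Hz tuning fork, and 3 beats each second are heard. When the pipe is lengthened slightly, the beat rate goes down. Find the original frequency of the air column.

|f − 656| = 3, so the air column was at either 653 Hz or 659 Hz.
A longer pipe has a lower fundamental; the adjustment lowers the air column's frequency.
The beat rate fell, so the adjustment moved the air column toward 656 Hz — it must have started above the reference.

659 Hz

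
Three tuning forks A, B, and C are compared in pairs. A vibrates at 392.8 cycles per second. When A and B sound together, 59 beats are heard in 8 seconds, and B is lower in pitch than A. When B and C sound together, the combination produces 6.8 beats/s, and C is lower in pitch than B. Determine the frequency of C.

A–B: Beat frequency = 59/8 = 7.375 Hz.
B is below A, so f_B = 392.8 − 7.375 = 385.425 Hz.
C is below B, so f_C = 385.425 − 6.8 = 378.625 Hz.

378.625 Hz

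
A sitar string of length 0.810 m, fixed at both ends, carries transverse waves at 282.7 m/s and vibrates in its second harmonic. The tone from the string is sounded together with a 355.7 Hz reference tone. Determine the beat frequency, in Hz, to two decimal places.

6.69 Hz

For a string fixed at both ends, f_n = n·v/(2L) = 2·282.7/(2·0.810) = 349.0123 Hz.
f_beat = |349.0123 − 355.7| = 6.69 Hz.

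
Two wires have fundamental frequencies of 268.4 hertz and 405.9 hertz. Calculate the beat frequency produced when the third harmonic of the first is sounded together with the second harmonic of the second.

6.6 Hz

Third harmonic of the first: 3·268.4 = 805.2 Hz.
Second harmonic of the second: 2·405.9 = 811.8 Hz.
f_beat = |805.2 − 811.8| = 6.6 Hz.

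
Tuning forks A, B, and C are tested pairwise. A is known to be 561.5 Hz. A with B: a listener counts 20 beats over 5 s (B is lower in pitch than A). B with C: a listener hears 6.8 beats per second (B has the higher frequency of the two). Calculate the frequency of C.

A–B: Beat frequency = 20/5 = 4 Hz.
B is below A, so f_B = 561.5 − 4 = 557.5 Hz.
C is below B, so f_C = 557.5 − 6.8 = 550.7 Hz.

550.7 Hz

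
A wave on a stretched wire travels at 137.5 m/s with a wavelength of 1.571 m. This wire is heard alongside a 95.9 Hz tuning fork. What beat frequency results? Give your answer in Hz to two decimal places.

8.38 Hz

Source frequency f = v/λ = 137.5/1.571 = 87.5239 Hz.
f_beat = |87.5239 − 95.9| = 8.38 Hz.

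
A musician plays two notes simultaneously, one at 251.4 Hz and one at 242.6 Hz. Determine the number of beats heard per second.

Beats arise from superposition of two nearby frequencies; the beat rate is |f₁ − f₂|.
|251.4 − 242.6| = 8.8 Hz.

8.8 Hz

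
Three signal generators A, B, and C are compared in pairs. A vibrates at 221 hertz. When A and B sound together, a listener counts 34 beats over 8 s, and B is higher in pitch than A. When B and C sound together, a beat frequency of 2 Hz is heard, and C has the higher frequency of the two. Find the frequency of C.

227.25 Hz

A–B: Beat frequency = 34/8 = 4.25 Hz.
B is above A, so f_B = 221 + 4.25 = 225.25 Hz.
C is above B, so f_C = 225.25 + 2 = 227.25 Hz.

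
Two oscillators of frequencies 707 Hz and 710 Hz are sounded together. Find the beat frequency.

Beats arise from superposition of two nearby frequencies; the beat rate is |f₁ − f₂|.
|707 − 710| = 3 Hz.

3 Hz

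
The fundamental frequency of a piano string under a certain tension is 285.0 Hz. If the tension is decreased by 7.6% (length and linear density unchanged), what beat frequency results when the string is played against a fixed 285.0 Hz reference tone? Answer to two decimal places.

11.04 Hz

For a string, f ∝ √T, so the new frequency is 285.0·√0.924 = 273.9560 Hz.
f_beat = |273.9560 − 285.0| = 11.04 Hz.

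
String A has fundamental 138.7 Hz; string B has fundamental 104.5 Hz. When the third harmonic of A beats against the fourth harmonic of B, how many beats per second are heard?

1.9 Hz

Third harmonic of the first: 3·138.7 = 416.1 Hz.
Fourth harmonic of the second: 4·104.5 = 418.0 Hz.
f_beat = |416.1 − 418.0| = 1.9 Hz.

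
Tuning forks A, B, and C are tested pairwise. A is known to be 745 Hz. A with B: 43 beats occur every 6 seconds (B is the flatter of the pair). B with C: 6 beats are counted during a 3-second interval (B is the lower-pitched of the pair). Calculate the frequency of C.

A–B: Beat frequency = 43/6 = 7.1667 Hz.
B is below A, so f_B = 745 − 7.1667 = 737.8333 Hz.
B–C: Beat frequency = 6/3 = 2 Hz.
C is above B, so f_C = 737.8333 + 2 = 739.8333 Hz.

739.8333 Hz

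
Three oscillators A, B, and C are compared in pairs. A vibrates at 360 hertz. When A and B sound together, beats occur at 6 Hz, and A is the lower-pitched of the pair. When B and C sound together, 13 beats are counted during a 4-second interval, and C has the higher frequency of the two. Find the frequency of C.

B is above A, so f_B = 360 + 6 = 366 Hz.
B–C: Beat frequency = 13/4 = 3.25 Hz.
C is above B, so f_C = 366 + 3.25 = 369.25 Hz.

369.25 Hz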